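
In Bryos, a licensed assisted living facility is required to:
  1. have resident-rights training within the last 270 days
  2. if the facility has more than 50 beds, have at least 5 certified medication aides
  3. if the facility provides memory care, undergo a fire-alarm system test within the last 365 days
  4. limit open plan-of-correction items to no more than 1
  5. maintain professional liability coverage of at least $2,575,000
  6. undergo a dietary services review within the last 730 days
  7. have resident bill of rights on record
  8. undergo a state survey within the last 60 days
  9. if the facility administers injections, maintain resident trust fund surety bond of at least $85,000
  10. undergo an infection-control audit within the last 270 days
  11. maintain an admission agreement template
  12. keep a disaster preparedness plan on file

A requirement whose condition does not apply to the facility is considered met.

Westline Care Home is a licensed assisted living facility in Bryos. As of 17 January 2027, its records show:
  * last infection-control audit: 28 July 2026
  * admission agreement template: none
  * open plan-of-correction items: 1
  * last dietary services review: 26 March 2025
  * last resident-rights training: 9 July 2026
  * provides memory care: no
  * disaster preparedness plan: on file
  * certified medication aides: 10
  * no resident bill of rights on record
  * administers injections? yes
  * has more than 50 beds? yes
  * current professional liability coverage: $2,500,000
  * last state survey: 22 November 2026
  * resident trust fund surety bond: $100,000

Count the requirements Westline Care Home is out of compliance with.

1. resident-rights training 192 days ago vs limit 270 → met
2. condition 'has more than 50 beds' holds; certified medication aides 10 ≥ 5 → met
3. condition 'provides memory care' does not hold → requirement n/a → met
4. open plan-of-correction items 1 ≤ 1 → met
5. professional liability coverage $2,500,000 < $2,575,000 → not met
6. dietary services review 662 days ago vs limit 730 → met
7. resident bill of rights absent → not met
8. state survey 56 days ago vs limit 60 → met
9. condition 'administers injections' holds; resident trust fund surety bond $100,000 ≥ $85,000 → met
10. infection-control audit 173 days ago vs limit 270 → met
11. admission agreement template absent → not met
12. disaster preparedness plan present → met
Not met: 3 of 12

3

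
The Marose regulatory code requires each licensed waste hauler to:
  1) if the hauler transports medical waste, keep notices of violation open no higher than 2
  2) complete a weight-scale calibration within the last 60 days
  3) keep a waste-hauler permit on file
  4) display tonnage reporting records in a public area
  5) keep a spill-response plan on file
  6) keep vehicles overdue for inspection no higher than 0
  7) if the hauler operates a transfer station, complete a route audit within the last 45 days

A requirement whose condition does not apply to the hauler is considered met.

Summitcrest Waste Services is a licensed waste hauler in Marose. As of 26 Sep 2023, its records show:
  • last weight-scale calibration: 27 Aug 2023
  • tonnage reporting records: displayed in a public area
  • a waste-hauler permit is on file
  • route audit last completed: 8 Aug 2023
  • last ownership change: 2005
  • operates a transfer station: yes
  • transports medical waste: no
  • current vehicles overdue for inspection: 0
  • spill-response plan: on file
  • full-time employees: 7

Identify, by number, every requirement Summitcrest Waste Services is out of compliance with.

1. condition 'transports medical waste' does not hold → requirement n/a → met
2. weight-scale calibration 30 days ago vs limit 60 → met
3. waste-hauler permit present → met
4. tonnage reporting records present → met
5. spill-response plan present → met
6. vehicles overdue for inspection 0 ≤ 0 → met
7. condition 'operates a transfer station' holds; route audit 49 days ago vs limit 45 → not met
Not met: 7

7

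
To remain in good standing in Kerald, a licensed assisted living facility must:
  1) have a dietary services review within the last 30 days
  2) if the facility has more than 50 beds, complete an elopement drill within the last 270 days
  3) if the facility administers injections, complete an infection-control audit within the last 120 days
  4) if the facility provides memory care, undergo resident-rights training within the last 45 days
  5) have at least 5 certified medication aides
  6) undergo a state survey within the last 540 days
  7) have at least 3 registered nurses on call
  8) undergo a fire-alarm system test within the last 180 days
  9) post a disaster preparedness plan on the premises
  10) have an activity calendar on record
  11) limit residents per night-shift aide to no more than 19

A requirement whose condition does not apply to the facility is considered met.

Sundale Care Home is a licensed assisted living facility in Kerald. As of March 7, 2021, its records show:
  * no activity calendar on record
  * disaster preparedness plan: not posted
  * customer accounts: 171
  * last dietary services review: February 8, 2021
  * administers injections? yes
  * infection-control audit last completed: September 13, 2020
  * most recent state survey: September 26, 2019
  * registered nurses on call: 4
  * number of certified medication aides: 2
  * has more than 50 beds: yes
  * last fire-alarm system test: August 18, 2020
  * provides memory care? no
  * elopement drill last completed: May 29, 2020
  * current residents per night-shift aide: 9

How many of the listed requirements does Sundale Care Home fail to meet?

1. dietary services review 27 days ago vs limit 30 → met
2. condition 'has more than 50 beds' holds; elopement drill 282 days ago vs limit 270 → not met
3. condition 'administers injections' holds; infection-control audit 175 days ago vs limit 120 → not met
4. condition 'provides memory care' does not hold → requirement n/a → met
5. certified medication aides 2 < 5 → not met
6. state survey 528 days ago vs limit 540 → met
7. registered nurses on call 4 ≥ 3 → met
8. fire-alarm system test 201 days ago vs limit 180 → not met
9. disaster preparedness plan absent → not met
10. activity calendar absent → not met
11. residents per night-shift aide 9 ≤ 19 → met
Not met: 6 of 11

6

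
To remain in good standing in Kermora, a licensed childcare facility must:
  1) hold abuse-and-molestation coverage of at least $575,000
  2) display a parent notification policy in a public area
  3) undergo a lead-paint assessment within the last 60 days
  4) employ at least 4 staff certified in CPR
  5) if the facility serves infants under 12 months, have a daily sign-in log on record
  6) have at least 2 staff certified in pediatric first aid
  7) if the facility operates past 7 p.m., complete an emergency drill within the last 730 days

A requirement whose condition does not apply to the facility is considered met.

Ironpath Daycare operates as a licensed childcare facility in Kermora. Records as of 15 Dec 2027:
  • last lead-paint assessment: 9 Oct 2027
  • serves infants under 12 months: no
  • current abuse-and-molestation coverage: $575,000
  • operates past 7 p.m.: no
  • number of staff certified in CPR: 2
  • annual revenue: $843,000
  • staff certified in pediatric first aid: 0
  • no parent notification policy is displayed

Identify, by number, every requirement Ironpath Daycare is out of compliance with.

2, 3, 4, 6

1. abuse-and-molestation coverage $575,000 ≥ $575,000 → met
2. parent notification policy absent → not met
3. lead-paint assessment 67 days ago vs limit 60 → not met
4. staff certified in CPR 2 < 4 → not met
5. condition 'serves infants under 12 months' does not hold → requirement n/a → met
6. staff certified in pediatric first aid 0 < 2 → not met
7. condition 'operates past 7 p.m.' does not hold → requirement n/a → met
Not met: 2, 3, 4, 6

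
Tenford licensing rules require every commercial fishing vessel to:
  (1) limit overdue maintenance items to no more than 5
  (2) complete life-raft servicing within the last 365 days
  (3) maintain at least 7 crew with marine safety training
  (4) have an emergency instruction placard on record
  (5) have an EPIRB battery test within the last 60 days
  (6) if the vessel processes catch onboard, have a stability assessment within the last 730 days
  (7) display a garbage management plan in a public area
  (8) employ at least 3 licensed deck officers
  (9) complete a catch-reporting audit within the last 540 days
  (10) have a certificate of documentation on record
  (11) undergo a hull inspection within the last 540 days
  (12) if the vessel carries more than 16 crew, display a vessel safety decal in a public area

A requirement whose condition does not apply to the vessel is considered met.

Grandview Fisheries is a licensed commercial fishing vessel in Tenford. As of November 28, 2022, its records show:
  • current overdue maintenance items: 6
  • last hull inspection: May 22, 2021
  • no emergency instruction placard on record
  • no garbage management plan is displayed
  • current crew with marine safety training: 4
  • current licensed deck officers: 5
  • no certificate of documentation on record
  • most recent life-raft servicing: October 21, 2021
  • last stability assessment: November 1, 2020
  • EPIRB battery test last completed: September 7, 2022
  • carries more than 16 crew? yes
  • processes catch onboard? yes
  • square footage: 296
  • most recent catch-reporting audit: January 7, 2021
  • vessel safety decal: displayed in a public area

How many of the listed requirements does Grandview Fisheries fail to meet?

1. overdue maintenance items 6 > 5 → not met
2. life-raft servicing 403 days ago vs limit 365 → not met
3. crew with marine safety training 4 < 7 → not met
4. emergency instruction placard absent → not met
5. EPIRB battery test 82 days ago vs limit 60 → not met
6. condition 'processes catch onboard' holds; stability assessment 757 days ago vs limit 730 → not met
7. garbage management plan absent → not met
8. licensed deck officers 5 ≥ 3 → met
9. catch-reporting audit 690 days ago vs limit 540 → not met
10. certificate of documentation absent → not met
11. hull inspection 555 days ago vs limit 540 → not met
12. condition 'carries more than 16 crew' holds; vessel safety decal present → met
Not met: 10 of 12

10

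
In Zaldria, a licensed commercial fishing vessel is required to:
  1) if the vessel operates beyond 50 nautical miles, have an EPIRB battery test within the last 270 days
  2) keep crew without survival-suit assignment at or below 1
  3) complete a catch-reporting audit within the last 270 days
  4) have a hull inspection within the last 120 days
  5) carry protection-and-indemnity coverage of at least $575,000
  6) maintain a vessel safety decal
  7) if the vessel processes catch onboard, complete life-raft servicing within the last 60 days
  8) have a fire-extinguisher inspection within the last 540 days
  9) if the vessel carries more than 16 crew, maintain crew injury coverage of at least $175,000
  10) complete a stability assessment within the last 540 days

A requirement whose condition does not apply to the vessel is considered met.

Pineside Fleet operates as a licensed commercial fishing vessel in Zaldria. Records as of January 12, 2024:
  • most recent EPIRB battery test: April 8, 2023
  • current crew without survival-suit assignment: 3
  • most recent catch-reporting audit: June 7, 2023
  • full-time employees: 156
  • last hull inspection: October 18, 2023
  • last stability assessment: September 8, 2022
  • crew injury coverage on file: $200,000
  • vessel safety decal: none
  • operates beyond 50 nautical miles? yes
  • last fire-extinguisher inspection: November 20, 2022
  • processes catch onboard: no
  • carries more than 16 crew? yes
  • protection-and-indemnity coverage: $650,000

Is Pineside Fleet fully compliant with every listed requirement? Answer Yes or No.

No

1. condition 'operates beyond 50 nautical miles' holds; EPIRB battery test 279 days ago vs limit 270 → not met
2. crew without survival-suit assignment 3 > 1 → not met
3. catch-reporting audit 219 days ago vs limit 270 → met
4. hull inspection 86 days ago vs limit 120 → met
5. protection-and-indemnity coverage $650,000 ≥ $575,000 → met
6. vessel safety decal absent → not met
7. condition 'processes catch onboard' does not hold → requirement n/a → met
8. fire-extinguisher inspection 418 days ago vs limit 540 → met
9. condition 'carries more than 16 crew' holds; crew injury coverage $200,000 ≥ $175,000 → met
10. stability assessment 491 days ago vs limit 540 → met
Not met: 1, 2, 6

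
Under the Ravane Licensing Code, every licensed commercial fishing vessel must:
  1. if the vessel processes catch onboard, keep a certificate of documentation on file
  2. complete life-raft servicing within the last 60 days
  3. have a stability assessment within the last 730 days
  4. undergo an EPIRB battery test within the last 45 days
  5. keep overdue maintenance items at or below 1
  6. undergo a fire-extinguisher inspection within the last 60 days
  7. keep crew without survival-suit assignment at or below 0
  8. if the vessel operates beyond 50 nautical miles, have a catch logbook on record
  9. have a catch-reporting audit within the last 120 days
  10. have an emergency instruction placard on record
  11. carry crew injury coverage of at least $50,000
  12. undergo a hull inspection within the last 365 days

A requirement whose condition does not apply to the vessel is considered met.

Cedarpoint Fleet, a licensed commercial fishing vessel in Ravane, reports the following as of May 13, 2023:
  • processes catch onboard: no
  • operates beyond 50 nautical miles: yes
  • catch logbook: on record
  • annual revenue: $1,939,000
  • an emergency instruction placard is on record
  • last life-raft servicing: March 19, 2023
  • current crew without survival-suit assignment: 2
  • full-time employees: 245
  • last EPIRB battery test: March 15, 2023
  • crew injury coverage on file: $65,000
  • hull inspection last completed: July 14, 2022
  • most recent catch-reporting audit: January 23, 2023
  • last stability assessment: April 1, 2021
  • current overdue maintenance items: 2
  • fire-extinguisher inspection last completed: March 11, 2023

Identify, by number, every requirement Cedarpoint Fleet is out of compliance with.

1. condition 'processes catch onboard' does not hold → requirement n/a → met
2. life-raft servicing 55 days ago vs limit 60 → met
3. stability assessment 772 days ago vs limit 730 → not met
4. EPIRB battery test 59 days ago vs limit 45 → not met
5. overdue maintenance items 2 > 1 → not met
6. fire-extinguisher inspection 63 days ago vs limit 60 → not met
7. crew without survival-suit assignment 2 > 0 → not met
8. condition 'operates beyond 50 nautical miles' holds; catch logbook present → met
9. catch-reporting audit 110 days ago vs limit 120 → met
10. emergency instruction placard present → met
11. crew injury coverage $65,000 ≥ $50,000 → met
12. hull inspection 303 days ago vs limit 365 → met
Not met: 3, 4, 5, 6, 7

3, 4, 5, 6, 7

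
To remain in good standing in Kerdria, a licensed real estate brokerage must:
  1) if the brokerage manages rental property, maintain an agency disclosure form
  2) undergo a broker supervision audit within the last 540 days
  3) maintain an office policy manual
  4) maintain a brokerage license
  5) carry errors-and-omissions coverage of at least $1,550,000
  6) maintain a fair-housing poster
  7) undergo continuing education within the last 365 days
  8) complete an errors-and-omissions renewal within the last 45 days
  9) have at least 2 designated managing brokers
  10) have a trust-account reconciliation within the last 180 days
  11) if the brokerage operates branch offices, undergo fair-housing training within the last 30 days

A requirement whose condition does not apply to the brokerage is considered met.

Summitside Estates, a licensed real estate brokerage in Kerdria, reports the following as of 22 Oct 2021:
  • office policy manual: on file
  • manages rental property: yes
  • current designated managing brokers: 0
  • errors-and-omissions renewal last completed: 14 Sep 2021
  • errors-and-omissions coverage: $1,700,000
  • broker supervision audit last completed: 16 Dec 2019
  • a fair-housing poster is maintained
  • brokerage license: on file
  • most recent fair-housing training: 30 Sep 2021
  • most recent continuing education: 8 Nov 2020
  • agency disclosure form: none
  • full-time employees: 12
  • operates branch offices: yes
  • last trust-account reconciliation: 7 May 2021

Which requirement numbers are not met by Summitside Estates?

1, 2, 9

1. condition 'manages rental property' holds; agency disclosure form absent → not met
2. broker supervision audit 676 days ago vs limit 540 → not met
3. office policy manual present → met
4. brokerage license present → met
5. errors-and-omissions coverage $1,700,000 ≥ $1,550,000 → met
6. fair-housing poster present → met
7. continuing education 348 days ago vs limit 365 → met
8. errors-and-omissions renewal 38 days ago vs limit 45 → met
9. designated managing brokers 0 < 2 → not met
10. trust-account reconciliation 168 days ago vs limit 180 → met
11. condition 'operates branch offices' holds; fair-housing training 22 days ago vs limit 30 → met
Not met: 1, 2, 9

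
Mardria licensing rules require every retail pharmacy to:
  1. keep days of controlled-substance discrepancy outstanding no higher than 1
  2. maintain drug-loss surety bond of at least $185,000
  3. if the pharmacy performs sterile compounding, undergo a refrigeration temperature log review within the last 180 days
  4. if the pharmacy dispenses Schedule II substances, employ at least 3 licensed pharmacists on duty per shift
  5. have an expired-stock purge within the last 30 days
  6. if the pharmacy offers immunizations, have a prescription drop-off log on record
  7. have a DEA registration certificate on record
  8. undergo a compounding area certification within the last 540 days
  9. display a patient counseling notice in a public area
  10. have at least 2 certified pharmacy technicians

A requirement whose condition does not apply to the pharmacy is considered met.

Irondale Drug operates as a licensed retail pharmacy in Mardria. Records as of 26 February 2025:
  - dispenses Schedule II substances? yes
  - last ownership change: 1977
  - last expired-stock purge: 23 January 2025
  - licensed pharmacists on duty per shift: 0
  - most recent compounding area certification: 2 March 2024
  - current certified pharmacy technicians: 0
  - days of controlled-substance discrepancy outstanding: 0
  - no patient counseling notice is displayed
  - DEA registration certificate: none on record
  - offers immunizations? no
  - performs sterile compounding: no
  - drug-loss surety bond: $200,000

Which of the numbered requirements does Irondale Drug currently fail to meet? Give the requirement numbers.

4, 5, 7, 9, 10

1. days of controlled-substance discrepancy outstanding 0 ≤ 1 → met
2. drug-loss surety bond $200,000 ≥ $185,000 → met
3. condition 'performs sterile compounding' does not hold → requirement n/a → met
4. condition 'dispenses Schedule II substances' holds; licensed pharmacists on duty per shift 0 < 3 → not met
5. expired-stock purge 34 days ago vs limit 30 → not met
6. condition 'offers immunizations' does not hold → requirement n/a → met
7. DEA registration certificate absent → not met
8. compounding area certification 361 days ago vs limit 540 → met
9. patient counseling notice absent → not met
10. certified pharmacy technicians 0 < 2 → not met
Not met: 4, 5, 7, 9, 10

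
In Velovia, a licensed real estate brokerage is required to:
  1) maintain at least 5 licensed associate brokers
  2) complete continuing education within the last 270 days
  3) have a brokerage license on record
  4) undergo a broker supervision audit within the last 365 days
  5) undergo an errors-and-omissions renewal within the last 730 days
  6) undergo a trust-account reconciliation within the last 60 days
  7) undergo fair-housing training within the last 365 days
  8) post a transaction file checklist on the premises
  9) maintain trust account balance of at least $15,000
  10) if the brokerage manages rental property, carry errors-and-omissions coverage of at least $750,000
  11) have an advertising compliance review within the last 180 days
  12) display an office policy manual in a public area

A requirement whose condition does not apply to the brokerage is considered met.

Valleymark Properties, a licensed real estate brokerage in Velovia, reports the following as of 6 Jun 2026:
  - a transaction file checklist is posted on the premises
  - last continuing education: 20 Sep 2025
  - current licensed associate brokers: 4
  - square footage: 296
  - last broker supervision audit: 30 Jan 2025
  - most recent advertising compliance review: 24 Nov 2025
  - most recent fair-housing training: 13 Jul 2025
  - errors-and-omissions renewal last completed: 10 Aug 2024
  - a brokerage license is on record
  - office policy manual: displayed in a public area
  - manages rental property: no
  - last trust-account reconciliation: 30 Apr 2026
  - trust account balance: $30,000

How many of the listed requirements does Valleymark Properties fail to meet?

1. licensed associate brokers 4 < 5 → not met
2. continuing education 259 days ago vs limit 270 → met
3. brokerage license present → met
4. broker supervision audit 492 days ago vs limit 365 → not met
5. errors-and-omissions renewal 665 days ago vs limit 730 → met
6. trust-account reconciliation 37 days ago vs limit 60 → met
7. fair-housing training 328 days ago vs limit 365 → met
8. transaction file checklist present → met
9. trust account balance $30,000 ≥ $15,000 → met
10. condition 'manages rental property' does not hold → requirement n/a → met
11. advertising compliance review 194 days ago vs limit 180 → not met
12. office policy manual present → met
Not met: 3 of 12

3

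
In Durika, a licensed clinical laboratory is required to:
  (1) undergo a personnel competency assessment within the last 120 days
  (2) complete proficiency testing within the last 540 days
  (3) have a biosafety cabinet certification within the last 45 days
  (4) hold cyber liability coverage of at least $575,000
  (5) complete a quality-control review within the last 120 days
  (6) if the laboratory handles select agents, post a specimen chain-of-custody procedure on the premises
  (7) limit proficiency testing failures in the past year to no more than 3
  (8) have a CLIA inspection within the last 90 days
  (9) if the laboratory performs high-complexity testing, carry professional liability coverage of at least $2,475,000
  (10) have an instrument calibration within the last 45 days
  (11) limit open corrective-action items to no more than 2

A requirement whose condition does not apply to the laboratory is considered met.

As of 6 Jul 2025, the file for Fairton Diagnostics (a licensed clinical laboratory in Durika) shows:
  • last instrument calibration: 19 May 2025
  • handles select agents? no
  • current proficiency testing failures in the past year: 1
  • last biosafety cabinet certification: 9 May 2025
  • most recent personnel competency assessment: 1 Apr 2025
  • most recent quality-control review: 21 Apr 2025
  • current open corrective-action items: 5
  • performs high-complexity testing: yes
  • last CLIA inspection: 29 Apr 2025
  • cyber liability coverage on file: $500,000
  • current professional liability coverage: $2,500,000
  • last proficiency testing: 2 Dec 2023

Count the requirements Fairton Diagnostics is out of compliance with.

5

1. personnel competency assessment 96 days ago vs limit 120 → met
2. proficiency testing 582 days ago vs limit 540 → not met
3. biosafety cabinet certification 58 days ago vs limit 45 → not met
4. cyber liability coverage $500,000 < $575,000 → not met
5. quality-control review 76 days ago vs limit 120 → met
6. condition 'handles select agents' does not hold → requirement n/a → met
7. proficiency testing failures in the past year 1 ≤ 3 → met
8. CLIA inspection 68 days ago vs limit 90 → met
9. condition 'performs high-complexity testing' holds; professional liability coverage $2,500,000 ≥ $2,475,000 → met
10. instrument calibration 48 days ago vs limit 45 → not met
11. open corrective-action items 5 > 2 → not met
Not met: 5 of 11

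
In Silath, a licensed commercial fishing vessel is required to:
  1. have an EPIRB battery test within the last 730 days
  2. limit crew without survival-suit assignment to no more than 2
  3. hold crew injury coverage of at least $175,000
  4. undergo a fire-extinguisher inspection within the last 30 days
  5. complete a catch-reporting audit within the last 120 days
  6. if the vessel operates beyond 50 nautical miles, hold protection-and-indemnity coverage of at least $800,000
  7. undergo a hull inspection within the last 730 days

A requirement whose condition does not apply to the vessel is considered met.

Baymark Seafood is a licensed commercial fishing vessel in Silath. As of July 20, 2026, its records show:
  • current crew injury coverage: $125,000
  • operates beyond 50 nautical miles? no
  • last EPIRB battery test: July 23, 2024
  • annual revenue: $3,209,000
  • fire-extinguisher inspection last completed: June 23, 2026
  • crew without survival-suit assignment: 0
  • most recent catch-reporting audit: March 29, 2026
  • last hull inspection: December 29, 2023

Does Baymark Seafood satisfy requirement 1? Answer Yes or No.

Yes

1. EPIRB battery test 727 days ago vs limit 730 → met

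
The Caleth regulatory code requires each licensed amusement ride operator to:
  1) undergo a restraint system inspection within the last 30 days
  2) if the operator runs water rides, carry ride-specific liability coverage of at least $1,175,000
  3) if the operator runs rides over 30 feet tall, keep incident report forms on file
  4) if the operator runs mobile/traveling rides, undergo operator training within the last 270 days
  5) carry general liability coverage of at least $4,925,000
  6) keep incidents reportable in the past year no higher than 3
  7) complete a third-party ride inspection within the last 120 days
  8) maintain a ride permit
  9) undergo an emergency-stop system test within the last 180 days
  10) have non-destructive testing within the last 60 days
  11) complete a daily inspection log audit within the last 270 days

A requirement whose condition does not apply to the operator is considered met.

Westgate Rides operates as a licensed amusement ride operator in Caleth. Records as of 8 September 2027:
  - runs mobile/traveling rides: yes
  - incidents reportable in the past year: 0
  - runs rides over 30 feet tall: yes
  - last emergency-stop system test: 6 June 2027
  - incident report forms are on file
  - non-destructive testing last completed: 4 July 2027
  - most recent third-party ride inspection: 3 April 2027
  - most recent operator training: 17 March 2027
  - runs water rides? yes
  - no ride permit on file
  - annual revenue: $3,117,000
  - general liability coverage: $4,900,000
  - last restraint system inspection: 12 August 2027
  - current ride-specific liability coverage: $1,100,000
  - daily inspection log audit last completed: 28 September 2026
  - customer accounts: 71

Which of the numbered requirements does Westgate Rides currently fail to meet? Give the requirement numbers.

1. restraint system inspection 27 days ago vs limit 30 → met
2. condition 'runs water rides' holds; ride-specific liability coverage $1,100,000 < $1,175,000 → not met
3. condition 'runs rides over 30 feet tall' holds; incident report forms present → met
4. condition 'runs mobile/traveling rides' holds; operator training 175 days ago vs limit 270 → met
5. general liability coverage $4,900,000 < $4,925,000 → not met
6. incidents reportable in the past year 0 ≤ 3 → met
7. third-party ride inspection 158 days ago vs limit 120 → not met
8. ride permit absent → not met
9. emergency-stop system test 94 days ago vs limit 180 → met
10. non-destructive testing 66 days ago vs limit 60 → not met
11. daily inspection log audit 345 days ago vs limit 270 → not met
Not met: 2, 5, 7, 8, 10, 11

2, 5, 7, 8, 10, 11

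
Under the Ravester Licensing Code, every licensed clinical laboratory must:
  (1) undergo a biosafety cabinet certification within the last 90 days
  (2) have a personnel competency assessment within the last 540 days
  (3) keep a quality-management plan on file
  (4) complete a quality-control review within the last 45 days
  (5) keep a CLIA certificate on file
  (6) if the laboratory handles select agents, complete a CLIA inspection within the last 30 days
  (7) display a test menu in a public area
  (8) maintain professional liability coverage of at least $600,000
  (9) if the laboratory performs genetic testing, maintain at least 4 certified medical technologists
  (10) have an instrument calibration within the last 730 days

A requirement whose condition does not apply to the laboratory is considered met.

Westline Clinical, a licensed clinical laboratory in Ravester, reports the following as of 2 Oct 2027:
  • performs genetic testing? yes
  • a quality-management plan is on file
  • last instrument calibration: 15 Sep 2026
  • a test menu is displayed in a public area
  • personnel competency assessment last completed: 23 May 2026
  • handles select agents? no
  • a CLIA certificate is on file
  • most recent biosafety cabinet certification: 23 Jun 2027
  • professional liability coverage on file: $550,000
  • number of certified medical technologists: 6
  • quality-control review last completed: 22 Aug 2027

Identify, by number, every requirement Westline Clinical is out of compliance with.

1. biosafety cabinet certification 101 days ago vs limit 90 → not met
2. personnel competency assessment 497 days ago vs limit 540 → met
3. quality-management plan present → met
4. quality-control review 41 days ago vs limit 45 → met
5. CLIA certificate present → met
6. condition 'handles select agents' does not hold → requirement n/a → met
7. test menu present → met
8. professional liability coverage $550,000 < $600,000 → not met
9. condition 'performs genetic testing' holds; certified medical technologists 6 ≥ 4 → met
10. instrument calibration 382 days ago vs limit 730 → met
Not met: 1, 8

1, 8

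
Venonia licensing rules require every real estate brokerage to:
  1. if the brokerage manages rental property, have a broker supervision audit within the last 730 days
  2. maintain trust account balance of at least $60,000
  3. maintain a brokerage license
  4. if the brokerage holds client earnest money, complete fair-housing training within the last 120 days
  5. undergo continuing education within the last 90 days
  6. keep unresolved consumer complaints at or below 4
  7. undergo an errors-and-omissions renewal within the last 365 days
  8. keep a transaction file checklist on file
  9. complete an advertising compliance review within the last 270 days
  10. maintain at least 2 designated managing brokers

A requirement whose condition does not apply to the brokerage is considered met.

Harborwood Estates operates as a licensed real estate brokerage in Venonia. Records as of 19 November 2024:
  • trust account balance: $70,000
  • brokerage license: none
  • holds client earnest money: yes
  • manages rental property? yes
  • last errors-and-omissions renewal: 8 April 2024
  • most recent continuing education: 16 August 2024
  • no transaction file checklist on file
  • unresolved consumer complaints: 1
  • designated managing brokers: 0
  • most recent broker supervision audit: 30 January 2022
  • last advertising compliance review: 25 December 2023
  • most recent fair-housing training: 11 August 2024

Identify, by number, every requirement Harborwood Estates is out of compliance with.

1, 3, 5, 8, 9, 10

1. condition 'manages rental property' holds; broker supervision audit 1024 days ago vs limit 730 → not met
2. trust account balance $70,000 ≥ $60,000 → met
3. brokerage license absent → not met
4. condition 'holds client earnest money' holds; fair-housing training 100 days ago vs limit 120 → met
5. continuing education 95 days ago vs limit 90 → not met
6. unresolved consumer complaints 1 ≤ 4 → met
7. errors-and-omissions renewal 225 days ago vs limit 365 → met
8. transaction file checklist absent → not met
9. advertising compliance review 330 days ago vs limit 270 → not met
10. designated managing brokers 0 < 2 → not met
Not met: 1, 3, 5, 8, 9, 10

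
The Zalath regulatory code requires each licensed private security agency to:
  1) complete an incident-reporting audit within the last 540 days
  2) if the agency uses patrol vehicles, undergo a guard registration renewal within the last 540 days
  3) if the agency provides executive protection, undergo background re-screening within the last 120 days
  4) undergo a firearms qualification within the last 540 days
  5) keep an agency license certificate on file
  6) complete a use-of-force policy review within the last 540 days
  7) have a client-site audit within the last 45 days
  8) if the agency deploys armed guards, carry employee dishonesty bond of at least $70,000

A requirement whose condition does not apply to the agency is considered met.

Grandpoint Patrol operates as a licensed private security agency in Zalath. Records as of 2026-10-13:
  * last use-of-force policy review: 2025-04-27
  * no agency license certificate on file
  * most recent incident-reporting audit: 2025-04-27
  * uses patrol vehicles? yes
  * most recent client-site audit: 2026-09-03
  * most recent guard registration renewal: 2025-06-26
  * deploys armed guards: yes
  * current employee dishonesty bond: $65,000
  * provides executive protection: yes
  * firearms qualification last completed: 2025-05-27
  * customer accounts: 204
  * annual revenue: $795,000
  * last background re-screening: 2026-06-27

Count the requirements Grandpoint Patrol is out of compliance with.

2

1. incident-reporting audit 534 days ago vs limit 540 → met
2. condition 'uses patrol vehicles' holds; guard registration renewal 474 days ago vs limit 540 → met
3. condition 'provides executive protection' holds; background re-screening 108 days ago vs limit 120 → met
4. firearms qualification 504 days ago vs limit 540 → met
5. agency license certificate absent → not met
6. use-of-force policy review 534 days ago vs limit 540 → met
7. client-site audit 40 days ago vs limit 45 → met
8. condition 'deploys armed guards' holds; employee dishonesty bond $65,000 < $70,000 → not met
Not met: 2 of 8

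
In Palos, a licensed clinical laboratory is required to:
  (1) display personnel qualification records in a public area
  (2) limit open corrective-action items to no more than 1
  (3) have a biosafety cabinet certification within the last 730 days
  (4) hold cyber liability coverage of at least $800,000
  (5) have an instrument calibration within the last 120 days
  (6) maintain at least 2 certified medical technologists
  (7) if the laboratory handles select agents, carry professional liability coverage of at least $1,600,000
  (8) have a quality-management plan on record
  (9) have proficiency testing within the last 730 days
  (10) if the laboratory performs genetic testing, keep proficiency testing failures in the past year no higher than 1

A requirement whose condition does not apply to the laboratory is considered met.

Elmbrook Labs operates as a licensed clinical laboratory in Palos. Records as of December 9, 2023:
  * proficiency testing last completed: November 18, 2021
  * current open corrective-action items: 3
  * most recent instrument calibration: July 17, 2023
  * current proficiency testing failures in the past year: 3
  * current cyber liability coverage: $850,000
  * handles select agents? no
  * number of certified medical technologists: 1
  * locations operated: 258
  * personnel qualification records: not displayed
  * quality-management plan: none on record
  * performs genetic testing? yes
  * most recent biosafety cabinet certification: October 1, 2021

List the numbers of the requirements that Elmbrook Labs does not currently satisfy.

1. personnel qualification records absent → not met
2. open corrective-action items 3 > 1 → not met
3. biosafety cabinet certification 799 days ago vs limit 730 → not met
4. cyber liability coverage $850,000 ≥ $800,000 → met
5. instrument calibration 145 days ago vs limit 120 → not met
6. certified medical technologists 1 < 2 → not met
7. condition 'handles select agents' does not hold → requirement n/a → met
8. quality-management plan absent → not met
9. proficiency testing 751 days ago vs limit 730 → not met
10. condition 'performs genetic testing' holds; proficiency testing failures in the past year 3 > 1 → not met
Not met: 1, 2, 3, 5, 6, 8, 9, 10

1, 2, 3, 5, 6, 8, 9, 10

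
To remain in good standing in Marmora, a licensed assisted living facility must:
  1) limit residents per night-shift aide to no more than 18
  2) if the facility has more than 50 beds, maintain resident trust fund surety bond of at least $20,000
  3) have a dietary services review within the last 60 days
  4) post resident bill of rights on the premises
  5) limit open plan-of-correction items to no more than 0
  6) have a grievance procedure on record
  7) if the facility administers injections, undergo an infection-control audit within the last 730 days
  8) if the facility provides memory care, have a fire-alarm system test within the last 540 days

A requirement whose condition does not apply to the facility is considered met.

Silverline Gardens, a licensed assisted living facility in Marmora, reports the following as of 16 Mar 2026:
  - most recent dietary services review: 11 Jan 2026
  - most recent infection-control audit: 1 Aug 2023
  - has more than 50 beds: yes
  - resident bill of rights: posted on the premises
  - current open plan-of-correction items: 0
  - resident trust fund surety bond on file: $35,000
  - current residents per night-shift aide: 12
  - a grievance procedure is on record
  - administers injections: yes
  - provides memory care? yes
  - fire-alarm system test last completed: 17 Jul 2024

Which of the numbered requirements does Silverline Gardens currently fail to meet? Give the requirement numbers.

3, 7, 8

1. residents per night-shift aide 12 ≤ 18 → met
2. condition 'has more than 50 beds' holds; resident trust fund surety bond $35,000 ≥ $20,000 → met
3. dietary services review 64 days ago vs limit 60 → not met
4. resident bill of rights present → met
5. open plan-of-correction items 0 ≤ 0 → met
6. grievance procedure present → met
7. condition 'administers injections' holds; infection-control audit 958 days ago vs limit 730 → not met
8. condition 'provides memory care' holds; fire-alarm system test 607 days ago vs limit 540 → not met
Not met: 3, 7, 8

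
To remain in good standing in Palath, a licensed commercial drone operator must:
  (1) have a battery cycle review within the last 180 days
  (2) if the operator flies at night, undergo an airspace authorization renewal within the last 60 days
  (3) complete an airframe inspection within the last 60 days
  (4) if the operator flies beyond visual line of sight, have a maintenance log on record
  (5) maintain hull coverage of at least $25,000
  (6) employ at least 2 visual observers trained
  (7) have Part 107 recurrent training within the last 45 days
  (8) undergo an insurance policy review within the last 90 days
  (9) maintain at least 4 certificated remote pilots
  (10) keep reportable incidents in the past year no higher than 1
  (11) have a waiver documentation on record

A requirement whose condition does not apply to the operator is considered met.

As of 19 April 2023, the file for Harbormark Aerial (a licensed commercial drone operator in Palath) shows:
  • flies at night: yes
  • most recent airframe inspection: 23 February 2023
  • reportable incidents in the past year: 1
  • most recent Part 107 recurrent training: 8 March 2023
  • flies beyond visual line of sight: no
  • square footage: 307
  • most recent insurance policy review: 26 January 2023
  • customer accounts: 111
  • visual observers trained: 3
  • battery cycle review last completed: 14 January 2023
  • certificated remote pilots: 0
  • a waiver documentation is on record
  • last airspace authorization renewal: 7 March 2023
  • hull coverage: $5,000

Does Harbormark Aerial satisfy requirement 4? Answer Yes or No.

Yes

4. condition 'flies beyond visual line of sight' does not hold → requirement n/a → met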